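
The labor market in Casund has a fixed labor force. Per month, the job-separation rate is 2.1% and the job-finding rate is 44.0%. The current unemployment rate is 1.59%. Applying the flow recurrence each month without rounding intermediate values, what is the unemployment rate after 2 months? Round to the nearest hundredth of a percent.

With a fixed labor force, u_{t+1} = u_t + s·(1−u_t) − f·u_t = u_t·(1−s−f) + s.
Here 1−s−f = 0.539 and s = 0.021.
u_1 = 0.015900 × 0.539 + 0.021 = 0.029570.
u_2 = 0.029570 × 0.539 + 0.021 = 0.036938.

Unemployment rate after two months ≈ 3.69%.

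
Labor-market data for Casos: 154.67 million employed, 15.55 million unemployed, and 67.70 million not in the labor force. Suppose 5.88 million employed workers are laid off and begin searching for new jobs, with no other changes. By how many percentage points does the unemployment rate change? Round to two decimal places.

Initially, labor force = 154.67 + 15.55 = 170.22 million, so u = 15.55/170.22 = 9.14%.
After the change, employed falls and unemployed rises by 5.88; labor force unchanged → E = 148.79, U = 21.43, labor force = 170.22 million.
New unemployment rate = 21.43 / 170.22 = 12.59%.
Change = 12.59% − 9.14% = +3.45 percentage points.

The unemployment rate changes by +3.45 percentage points.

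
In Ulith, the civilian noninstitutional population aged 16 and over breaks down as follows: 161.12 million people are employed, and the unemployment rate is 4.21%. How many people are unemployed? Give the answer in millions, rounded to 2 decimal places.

Let U be the number unemployed. The labor force is E + U, and U/(E+U) = 0.0421.
So U = 0.0421 × 161.12 / (1 − 0.0421) = 6.7832 / 0.9579 ≈ 7.08 million.

About 7.08 million are unemployed.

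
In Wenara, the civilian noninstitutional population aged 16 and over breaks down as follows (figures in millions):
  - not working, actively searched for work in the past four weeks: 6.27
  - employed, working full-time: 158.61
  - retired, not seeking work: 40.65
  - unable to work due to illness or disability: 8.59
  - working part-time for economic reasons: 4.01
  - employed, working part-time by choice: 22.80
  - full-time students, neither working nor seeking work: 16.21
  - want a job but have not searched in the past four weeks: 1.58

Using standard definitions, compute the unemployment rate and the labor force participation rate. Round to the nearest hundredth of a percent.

Employed = 158.61 + 4.01 + 22.80 = 185.42 million (anyone who worked, including part-time for economic reasons, counts as employed).
Unemployed = 6.27 million.
Labor force = 185.42 + 6.27 = 191.69 million.
Not in labor force = 40.65 + 8.59 + 16.21 + 1.58 = 67.03 million (those not working and not actively searching are outside the labor force — including those who want a job but have given up searching).
Civilian working-age population = 191.69 + 67.03 = 258.72 million.
Unemployment rate = 6.27 / 191.69 = 3.27%.
Labor force participation rate = 191.69 / 258.72 = 74.09%.

Unemployment rate ≈ 3.27%; labor force participation rate ≈ 74.09%.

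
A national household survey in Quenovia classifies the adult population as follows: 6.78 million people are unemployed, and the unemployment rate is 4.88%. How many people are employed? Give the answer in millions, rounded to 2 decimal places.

Labor force = U / u = 6.78 / 0.0488 ≈ 138.93 million.
Employed = labor force − unemployed = 138.93 − 6.78 = 132.15 million.

About 132.15 million are employed.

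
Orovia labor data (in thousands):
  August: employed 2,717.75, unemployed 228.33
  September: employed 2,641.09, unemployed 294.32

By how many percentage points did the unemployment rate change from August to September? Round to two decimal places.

August: labor force = 2,717.75 + 228.33 = 2,946.08; u = 228.33/2,946.08 = 7.75%.
September: labor force = 2,641.09 + 294.32 = 2,935.41; u = 294.32/2,935.41 = 10.03%.
Change = 10.03% − 7.75% = +2.28 pp.

The unemployment rate changed by +2.28 percentage points.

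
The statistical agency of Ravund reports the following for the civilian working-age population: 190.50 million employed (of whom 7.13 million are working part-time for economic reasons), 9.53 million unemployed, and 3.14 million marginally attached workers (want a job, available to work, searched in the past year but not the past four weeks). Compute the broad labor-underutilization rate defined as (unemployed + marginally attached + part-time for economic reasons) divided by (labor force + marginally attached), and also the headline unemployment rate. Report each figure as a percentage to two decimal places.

Broad underutilization rate ≈ 9.75%; headline unemployment rate ≈ 4.76%.

Labor force = 190.50 + 9.53 = 200.03 million.
Numerator = 9.53 + 3.14 + 7.13 = 19.80 million.
Denominator = 200.03 + 3.14 = 203.17 million.
Broad rate = 19.80 / 203.17 = 9.75%.
Headline unemployment rate = 9.53 / 200.03 = 4.76%.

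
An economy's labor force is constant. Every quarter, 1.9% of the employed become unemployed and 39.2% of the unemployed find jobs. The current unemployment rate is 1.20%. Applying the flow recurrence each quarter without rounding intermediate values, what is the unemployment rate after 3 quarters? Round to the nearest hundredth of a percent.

With a fixed labor force, u_{t+1} = u_t + s·(1−u_t) − f·u_t = u_t·(1−s−f) + s.
Here 1−s−f = 0.589 and s = 0.019.
u_1 = 0.012000 × 0.589 + 0.019 = 0.026068.
u_2 = 0.026068 × 0.589 + 0.019 = 0.034354.
u_3 = 0.034354 × 0.589 + 0.019 = 0.039235.

Unemployment rate after three quarters ≈ 3.92%.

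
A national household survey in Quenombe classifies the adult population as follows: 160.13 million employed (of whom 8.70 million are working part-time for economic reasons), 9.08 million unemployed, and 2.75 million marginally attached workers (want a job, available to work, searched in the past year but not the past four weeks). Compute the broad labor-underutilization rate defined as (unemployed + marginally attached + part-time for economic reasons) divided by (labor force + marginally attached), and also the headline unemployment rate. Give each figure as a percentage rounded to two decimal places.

Broad underutilization rate ≈ 11.94%; headline unemployment rate ≈ 5.37%.

Labor force = 160.13 + 9.08 = 169.21 million.
Numerator = 9.08 + 2.75 + 8.70 = 20.53 million.
Denominator = 169.21 + 2.75 = 171.96 million.
Broad rate = 20.53 / 171.96 = 11.94%.
Headline unemployment rate = 9.08 / 169.21 = 5.37%.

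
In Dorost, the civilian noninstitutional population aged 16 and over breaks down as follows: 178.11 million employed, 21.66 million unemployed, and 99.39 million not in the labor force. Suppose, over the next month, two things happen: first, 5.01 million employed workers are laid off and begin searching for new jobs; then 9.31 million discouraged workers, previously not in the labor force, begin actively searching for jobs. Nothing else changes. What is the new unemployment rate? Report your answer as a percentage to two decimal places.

New unemployment rate ≈ 17.21%.

Initially, labor force = 178.11 + 21.66 = 199.77 million, so u = 21.66/199.77 = 10.84%.
After the first change, employed falls and unemployed rises by 5.01; labor force unchanged → E = 173.10, U = 26.67, labor force = 199.77 million.
After the second change, unemployed and labor force both rise by 9.31 → E = 173.10, U = 35.98, labor force = 209.08 million.
New unemployment rate = 35.98 / 209.08 = 17.21%.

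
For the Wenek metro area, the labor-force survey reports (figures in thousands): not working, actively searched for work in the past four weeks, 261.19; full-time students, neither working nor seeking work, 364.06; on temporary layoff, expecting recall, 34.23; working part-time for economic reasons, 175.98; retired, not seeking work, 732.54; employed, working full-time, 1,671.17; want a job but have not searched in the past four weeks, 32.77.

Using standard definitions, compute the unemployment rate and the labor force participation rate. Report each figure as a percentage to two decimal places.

Unemployment rate ≈ 13.79%; labor force participation rate ≈ 65.48%.

Employed = 175.98 + 1,671.17 = 1,847.15 thousand (anyone who worked, including part-time for economic reasons, counts as employed).
Unemployed = 261.19 + 34.23 = 295.42 thousand (jobless and actively searching, or on temporary layoff).
Labor force = 1,847.15 + 295.42 = 2,142.57 thousand.
Not in labor force = 364.06 + 732.54 + 32.77 = 1,129.37 thousand (those not working and not actively searching are outside the labor force — including those who want a job but have given up searching).
Civilian working-age population = 2,142.57 + 1,129.37 = 3,271.94 thousand.
Unemployment rate = 295.42 / 2,142.57 = 13.79%.
Labor force participation rate = 2,142.57 / 3,271.94 = 65.48%.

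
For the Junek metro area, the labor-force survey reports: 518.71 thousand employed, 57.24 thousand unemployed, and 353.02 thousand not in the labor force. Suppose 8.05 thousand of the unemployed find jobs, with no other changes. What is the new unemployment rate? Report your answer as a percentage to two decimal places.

New unemployment rate ≈ 8.54%.

Initially, labor force = 518.71 + 57.24 = 575.95 thousand, so u = 57.24/575.95 = 9.94%.
After the change, unemployed falls and employed rises by 8.05; labor force unchanged → E = 526.76, U = 49.19, labor force = 575.95 thousand.
New unemployment rate = 49.19 / 575.95 = 8.54%.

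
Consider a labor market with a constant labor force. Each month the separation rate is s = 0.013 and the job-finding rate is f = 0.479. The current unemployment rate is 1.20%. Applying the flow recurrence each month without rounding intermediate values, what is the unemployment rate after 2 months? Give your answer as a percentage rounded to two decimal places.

Unemployment rate after two months ≈ 2.27%.

With a fixed labor force, u_{t+1} = u_t + s·(1−u_t) − f·u_t = u_t·(1−s−f) + s.
Here 1−s−f = 0.508 and s = 0.013.
u_1 = 0.012000 × 0.508 + 0.013 = 0.019096.
u_2 = 0.019096 × 0.508 + 0.013 = 0.022701.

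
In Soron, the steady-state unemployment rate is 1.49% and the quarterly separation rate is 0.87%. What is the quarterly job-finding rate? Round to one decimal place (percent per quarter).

Job-finding rate ≈ 57.5% per quarter.

From u* = s/(s+f): f = s·(1−u)/u.
f = 0.87 × (1 − 0.0149) / 0.0149 = 0.8570 / 0.0149 ≈ 57.5% per quarter.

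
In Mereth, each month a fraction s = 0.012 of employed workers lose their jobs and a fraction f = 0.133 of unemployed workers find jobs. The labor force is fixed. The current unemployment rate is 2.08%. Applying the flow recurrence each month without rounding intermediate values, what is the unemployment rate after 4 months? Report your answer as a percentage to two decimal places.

Unemployment rate after four months ≈ 4.96%.

With a fixed labor force, u_{t+1} = u_t + s·(1−u_t) − f·u_t = u_t·(1−s−f) + s.
Here 1−s−f = 0.855 and s = 0.012.
u_1 = 0.020800 × 0.855 + 0.012 = 0.029784.
u_2 = 0.029784 × 0.855 + 0.012 = 0.037465.
u_3 = 0.037465 × 0.855 + 0.012 = 0.044033.
u_4 = 0.044033 × 0.855 + 0.012 = 0.049648.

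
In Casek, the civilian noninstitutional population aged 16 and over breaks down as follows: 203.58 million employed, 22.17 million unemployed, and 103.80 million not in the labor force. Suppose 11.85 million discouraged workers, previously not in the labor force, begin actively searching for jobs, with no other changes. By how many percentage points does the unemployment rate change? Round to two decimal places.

The unemployment rate changes by +4.50 percentage points.

Initially, labor force = 203.58 + 22.17 = 225.75 million, so u = 22.17/225.75 = 9.82%.
After the change, unemployed and labor force both rise by 11.85 → E = 203.58, U = 34.02, labor force = 237.60 million.
New unemployment rate = 34.02 / 237.60 = 14.32%.
Change = 14.32% − 9.82% = +4.50 percentage points.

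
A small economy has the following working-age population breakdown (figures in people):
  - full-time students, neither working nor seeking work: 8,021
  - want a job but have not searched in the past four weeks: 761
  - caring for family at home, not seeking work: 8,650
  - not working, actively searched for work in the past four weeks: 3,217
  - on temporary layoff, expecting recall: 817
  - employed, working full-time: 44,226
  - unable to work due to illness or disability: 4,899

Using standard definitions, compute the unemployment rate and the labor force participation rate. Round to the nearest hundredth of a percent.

Employed = 44,226.
Unemployed = 3,217 + 817 = 4,034 (jobless and actively searching, or on temporary layoff).
Labor force = 44,226 + 4,034 = 48,260.
Not in labor force = 8,021 + 761 + 8,650 + 4,899 = 22,331 (those not working and not actively searching are outside the labor force — including those who want a job but have given up searching).
Civilian working-age population = 48,260 + 22,331 = 70,591.
Unemployment rate = 4,034 / 48,260 = 8.36%.
Labor force participation rate = 48,260 / 70,591 = 68.37%.

Unemployment rate ≈ 8.36%; labor force participation rate ≈ 68.37%.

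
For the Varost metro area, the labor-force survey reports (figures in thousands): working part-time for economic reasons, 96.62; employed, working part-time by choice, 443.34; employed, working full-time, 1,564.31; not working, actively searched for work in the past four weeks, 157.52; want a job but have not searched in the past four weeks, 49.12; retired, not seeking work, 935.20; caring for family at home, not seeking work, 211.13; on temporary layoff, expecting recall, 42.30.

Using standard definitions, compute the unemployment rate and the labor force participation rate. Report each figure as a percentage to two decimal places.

Unemployment rate ≈ 8.67%; labor force participation rate ≈ 65.84%.

Employed = 96.62 + 443.34 + 1,564.31 = 2,104.27 thousand (anyone who worked, including part-time for economic reasons, counts as employed).
Unemployed = 157.52 + 42.30 = 199.82 thousand (jobless and actively searching, or on temporary layoff).
Labor force = 2,104.27 + 199.82 = 2,304.09 thousand.
Not in labor force = 49.12 + 935.20 + 211.13 = 1,195.45 thousand (those not working and not actively searching are outside the labor force — including those who want a job but have given up searching).
Civilian working-age population = 2,304.09 + 1,195.45 = 3,499.54 thousand.
Unemployment rate = 199.82 / 2,304.09 = 8.67%.
Labor force participation rate = 2,304.09 / 3,499.54 = 65.84%.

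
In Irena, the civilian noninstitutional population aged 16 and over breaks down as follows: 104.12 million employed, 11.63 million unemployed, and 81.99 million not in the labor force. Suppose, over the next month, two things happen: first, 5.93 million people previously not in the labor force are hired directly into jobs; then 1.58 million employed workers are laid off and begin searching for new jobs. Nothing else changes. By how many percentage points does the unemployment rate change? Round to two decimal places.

Initially, labor force = 104.12 + 11.63 = 115.75 million, so u = 11.63/115.75 = 10.05%.
After the first change, employed and labor force both rise by 5.93; unemployed unchanged → E = 110.05, U = 11.63, labor force = 121.68 million.
After the second change, employed falls and unemployed rises by 1.58; labor force unchanged → E = 108.47, U = 13.21, labor force = 121.68 million.
New unemployment rate = 13.21 / 121.68 = 10.86%.
Change = 10.86% − 10.05% = +0.81 percentage points.

The unemployment rate changes by +0.81 percentage points.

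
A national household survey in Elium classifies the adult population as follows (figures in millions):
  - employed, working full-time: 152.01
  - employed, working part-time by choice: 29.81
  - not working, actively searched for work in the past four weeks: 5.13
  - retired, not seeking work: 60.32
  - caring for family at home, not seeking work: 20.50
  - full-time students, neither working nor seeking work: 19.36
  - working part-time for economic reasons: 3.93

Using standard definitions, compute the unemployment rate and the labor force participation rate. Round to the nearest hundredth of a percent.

Employed = 152.01 + 29.81 + 3.93 = 185.75 million (anyone who worked, including part-time for economic reasons, counts as employed).
Unemployed = 5.13 million.
Labor force = 185.75 + 5.13 = 190.88 million.
Not in labor force = 60.32 + 20.50 + 19.36 = 100.18 million (those not working and not actively searching are outside the labor force).
Civilian working-age population = 190.88 + 100.18 = 291.06 million.
Unemployment rate = 5.13 / 190.88 = 2.69%.
Labor force participation rate = 190.88 / 291.06 = 65.58%.

Unemployment rate ≈ 2.69%; labor force participation rate ≈ 65.58%.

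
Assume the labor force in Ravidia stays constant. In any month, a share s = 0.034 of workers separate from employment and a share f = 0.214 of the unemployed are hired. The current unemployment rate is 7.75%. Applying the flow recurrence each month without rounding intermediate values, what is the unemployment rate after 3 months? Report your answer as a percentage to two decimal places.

Unemployment rate after three months ≈ 11.18%.

With a fixed labor force, u_{t+1} = u_t + s·(1−u_t) − f·u_t = u_t·(1−s−f) + s.
Here 1−s−f = 0.752 and s = 0.034.
u_1 = 0.077500 × 0.752 + 0.034 = 0.092280.
u_2 = 0.092280 × 0.752 + 0.034 = 0.103395.
u_3 = 0.103395 × 0.752 + 0.034 = 0.111753.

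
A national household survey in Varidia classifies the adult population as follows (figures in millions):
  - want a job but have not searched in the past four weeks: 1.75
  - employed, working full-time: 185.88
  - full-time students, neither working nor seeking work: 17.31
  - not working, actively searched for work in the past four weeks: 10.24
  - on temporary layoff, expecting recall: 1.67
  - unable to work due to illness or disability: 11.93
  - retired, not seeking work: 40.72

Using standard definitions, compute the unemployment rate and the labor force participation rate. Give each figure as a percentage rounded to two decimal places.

Unemployment rate ≈ 6.02%; labor force participation rate ≈ 73.39%.

Employed = 185.88 million.
Unemployed = 10.24 + 1.67 = 11.91 million (jobless and actively searching, or on temporary layoff).
Labor force = 185.88 + 11.91 = 197.79 million.
Not in labor force = 1.75 + 17.31 + 11.93 + 40.72 = 71.71 million (those not working and not actively searching are outside the labor force — including those who want a job but have given up searching).
Civilian working-age population = 197.79 + 71.71 = 269.50 million.
Unemployment rate = 11.91 / 197.79 = 6.02%.
Labor force participation rate = 197.79 / 269.50 = 73.39%.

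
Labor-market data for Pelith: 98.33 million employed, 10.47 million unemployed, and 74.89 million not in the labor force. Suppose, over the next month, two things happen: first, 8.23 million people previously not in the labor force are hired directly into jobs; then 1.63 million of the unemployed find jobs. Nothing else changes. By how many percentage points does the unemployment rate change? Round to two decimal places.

Initially, labor force = 98.33 + 10.47 = 108.80 million, so u = 10.47/108.80 = 9.62%.
After the first change, employed and labor force both rise by 8.23; unemployed unchanged → E = 106.56, U = 10.47, labor force = 117.03 million.
After the second change, unemployed falls and employed rises by 1.63; labor force unchanged → E = 108.19, U = 8.84, labor force = 117.03 million.
New unemployment rate = 8.84 / 117.03 = 7.55%.
Change = 7.55% − 9.62% = −2.07 percentage points.

The unemployment rate changes by −2.07 percentage points.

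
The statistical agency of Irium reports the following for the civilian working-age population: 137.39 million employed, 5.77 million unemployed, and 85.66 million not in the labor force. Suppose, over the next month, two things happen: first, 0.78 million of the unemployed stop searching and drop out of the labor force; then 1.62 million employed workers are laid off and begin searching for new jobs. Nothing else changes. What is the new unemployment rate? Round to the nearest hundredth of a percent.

New unemployment rate ≈ 4.64%.

Initially, labor force = 137.39 + 5.77 = 143.16 million, so u = 5.77/143.16 = 4.03%.
After the first change, unemployed and labor force both fall by 0.78 → E = 137.39, U = 4.99, labor force = 142.38 million.
After the second change, employed falls and unemployed rises by 1.62; labor force unchanged → E = 135.77, U = 6.61, labor force = 142.38 million.
New unemployment rate = 6.61 / 142.38 = 4.64%.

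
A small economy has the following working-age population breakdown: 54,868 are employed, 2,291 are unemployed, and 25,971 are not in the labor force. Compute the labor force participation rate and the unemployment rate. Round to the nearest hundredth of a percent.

Labor force participation rate ≈ 68.76%; unemployment rate ≈ 4.01%.

Labor force = employed + unemployed = 54,868 + 2,291 = 57,159.
Working-age population = 57,159 + 25,971 = 83,130.
Unemployment rate = 2,291 / 57,159 = 4.01%.
Labor force participation rate = 57,159 / 83,130 = 68.76%.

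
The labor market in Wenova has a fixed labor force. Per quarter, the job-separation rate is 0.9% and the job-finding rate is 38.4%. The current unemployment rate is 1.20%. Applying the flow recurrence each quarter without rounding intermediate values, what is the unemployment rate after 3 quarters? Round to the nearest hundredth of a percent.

Unemployment rate after three quarters ≈ 2.05%.

With a fixed labor force, u_{t+1} = u_t + s·(1−u_t) − f·u_t = u_t·(1−s−f) + s.
Here 1−s−f = 0.607 and s = 0.009.
u_1 = 0.012000 × 0.607 + 0.009 = 0.016284.
u_2 = 0.016284 × 0.607 + 0.009 = 0.018884.
u_3 = 0.018884 × 0.607 + 0.009 = 0.020463.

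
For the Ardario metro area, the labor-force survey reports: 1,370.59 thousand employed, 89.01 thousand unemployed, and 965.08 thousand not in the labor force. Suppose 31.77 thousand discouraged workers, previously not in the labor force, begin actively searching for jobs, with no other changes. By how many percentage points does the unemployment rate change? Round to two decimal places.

Initially, labor force = 1,370.59 + 89.01 = 1,459.60 thousand, so u = 89.01/1,459.60 = 6.10%.
After the change, unemployed and labor force both rise by 31.77 → E = 1,370.59, U = 120.78, labor force = 1,491.37 thousand.
New unemployment rate = 120.78 / 1,491.37 = 8.10%.
Change = 8.10% − 6.10% = +2.00 percentage points.

The unemployment rate changes by +2.00 percentage points.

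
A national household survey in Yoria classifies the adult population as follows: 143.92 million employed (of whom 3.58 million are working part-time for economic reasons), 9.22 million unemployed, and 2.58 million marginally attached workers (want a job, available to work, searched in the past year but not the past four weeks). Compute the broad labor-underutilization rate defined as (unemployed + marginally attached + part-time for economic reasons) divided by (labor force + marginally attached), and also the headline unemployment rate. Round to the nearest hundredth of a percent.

Broad underutilization rate ≈ 9.88%; headline unemployment rate ≈ 6.02%.

Labor force = 143.92 + 9.22 = 153.14 million.
Numerator = 9.22 + 2.58 + 3.58 = 15.38 million.
Denominator = 153.14 + 2.58 = 155.72 million.
Broad rate = 15.38 / 155.72 = 9.88%.
Headline unemployment rate = 9.22 / 153.14 = 6.02%.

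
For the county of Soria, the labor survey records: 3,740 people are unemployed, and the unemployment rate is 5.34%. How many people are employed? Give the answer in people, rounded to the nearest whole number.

Labor force = U / u = 3,740 / 0.0534 ≈ 70,037.
Employed = labor force − unemployed = 70,037 − 3,740 = 66,297.

About 66,297 are employed.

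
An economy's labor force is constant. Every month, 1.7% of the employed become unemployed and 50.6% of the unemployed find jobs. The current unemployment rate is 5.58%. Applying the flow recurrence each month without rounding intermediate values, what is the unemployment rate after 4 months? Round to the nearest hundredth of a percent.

With a fixed labor force, u_{t+1} = u_t + s·(1−u_t) − f·u_t = u_t·(1−s−f) + s.
Here 1−s−f = 0.477 and s = 0.017.
u_1 = 0.055800 × 0.477 + 0.017 = 0.043617.
u_2 = 0.043617 × 0.477 + 0.017 = 0.037805.
u_3 = 0.037805 × 0.477 + 0.017 = 0.035033.
u_4 = 0.035033 × 0.477 + 0.017 = 0.033711.

Unemployment rate after four months ≈ 3.37%.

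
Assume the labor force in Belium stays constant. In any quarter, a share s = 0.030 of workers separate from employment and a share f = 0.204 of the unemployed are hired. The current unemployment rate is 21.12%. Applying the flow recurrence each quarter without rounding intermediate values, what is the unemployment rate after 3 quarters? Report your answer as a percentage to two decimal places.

With a fixed labor force, u_{t+1} = u_t + s·(1−u_t) − f·u_t = u_t·(1−s−f) + s.
Here 1−s−f = 0.766 and s = 0.030.
u_1 = 0.211200 × 0.766 + 0.030 = 0.191779.
u_2 = 0.191779 × 0.766 + 0.030 = 0.176903.
u_3 = 0.176903 × 0.766 + 0.030 = 0.165508.

Unemployment rate after three quarters ≈ 16.55%.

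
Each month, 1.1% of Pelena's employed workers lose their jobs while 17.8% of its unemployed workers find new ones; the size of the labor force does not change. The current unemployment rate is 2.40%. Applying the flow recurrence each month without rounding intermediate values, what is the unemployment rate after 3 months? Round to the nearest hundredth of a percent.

With a fixed labor force, u_{t+1} = u_t + s·(1−u_t) − f·u_t = u_t·(1−s−f) + s.
Here 1−s−f = 0.811 and s = 0.011.
u_1 = 0.024000 × 0.811 + 0.011 = 0.030464.
u_2 = 0.030464 × 0.811 + 0.011 = 0.035706.
u_3 = 0.035706 × 0.811 + 0.011 = 0.039958.

Unemployment rate after three months ≈ 4.00%.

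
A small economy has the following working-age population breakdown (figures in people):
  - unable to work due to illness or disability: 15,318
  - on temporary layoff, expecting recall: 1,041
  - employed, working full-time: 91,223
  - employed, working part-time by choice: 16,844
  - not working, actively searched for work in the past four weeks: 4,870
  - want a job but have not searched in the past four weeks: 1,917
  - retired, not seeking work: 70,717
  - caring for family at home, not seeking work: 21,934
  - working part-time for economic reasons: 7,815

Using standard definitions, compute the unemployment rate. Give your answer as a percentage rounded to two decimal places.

Unemployment rate ≈ 4.85%.

Employed = 91,223 + 16,844 + 7,815 = 115,882 (anyone who worked, including part-time for economic reasons, counts as employed).
Unemployed = 1,041 + 4,870 = 5,911 (jobless and actively searching, or on temporary layoff).
Labor force = 115,882 + 5,911 = 121,793.
Unemployment rate = 5,911 / 121,793 = 4.85%.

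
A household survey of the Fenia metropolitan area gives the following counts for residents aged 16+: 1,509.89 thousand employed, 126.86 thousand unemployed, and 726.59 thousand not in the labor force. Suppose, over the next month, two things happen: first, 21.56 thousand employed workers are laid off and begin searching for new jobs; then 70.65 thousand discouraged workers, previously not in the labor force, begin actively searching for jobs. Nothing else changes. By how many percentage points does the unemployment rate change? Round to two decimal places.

The unemployment rate changes by +5.08 percentage points.

Initially, labor force = 1,509.89 + 126.86 = 1,636.75 thousand, so u = 126.86/1,636.75 = 7.75%.
After the first change, employed falls and unemployed rises by 21.56; labor force unchanged → E = 1,488.33, U = 148.42, labor force = 1,636.75 thousand.
After the second change, unemployed and labor force both rise by 70.65 → E = 1,488.33, U = 219.07, labor force = 1,707.40 thousand.
New unemployment rate = 219.07 / 1,707.40 = 12.83%.
Change = 12.83% − 7.75% = +5.08 percentage points.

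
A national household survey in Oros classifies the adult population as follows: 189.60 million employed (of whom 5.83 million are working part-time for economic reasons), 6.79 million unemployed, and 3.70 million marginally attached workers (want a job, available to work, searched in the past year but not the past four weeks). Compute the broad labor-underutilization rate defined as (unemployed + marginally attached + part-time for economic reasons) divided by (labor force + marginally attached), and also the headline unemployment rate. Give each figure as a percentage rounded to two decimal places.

Broad underutilization rate ≈ 8.16%; headline unemployment rate ≈ 3.46%.

Labor force = 189.60 + 6.79 = 196.39 million.
Numerator = 6.79 + 3.70 + 5.83 = 16.32 million.
Denominator = 196.39 + 3.70 = 200.09 million.
Broad rate = 16.32 / 200.09 = 8.16%.
Headline unemployment rate = 6.79 / 196.39 = 3.46%.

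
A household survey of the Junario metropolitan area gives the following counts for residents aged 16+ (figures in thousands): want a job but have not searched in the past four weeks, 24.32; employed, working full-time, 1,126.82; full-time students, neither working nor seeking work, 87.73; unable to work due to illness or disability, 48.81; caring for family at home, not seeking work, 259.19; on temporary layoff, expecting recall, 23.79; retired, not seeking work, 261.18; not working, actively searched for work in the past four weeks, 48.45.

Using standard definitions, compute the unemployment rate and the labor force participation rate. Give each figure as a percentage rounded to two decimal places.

Unemployment rate ≈ 6.02%; labor force participation rate ≈ 63.77%.

Employed = 1,126.82 thousand.
Unemployed = 23.79 + 48.45 = 72.24 thousand (jobless and actively searching, or on temporary layoff).
Labor force = 1,126.82 + 72.24 = 1,199.06 thousand.
Not in labor force = 24.32 + 87.73 + 48.81 + 259.19 + 261.18 = 681.23 thousand (those not working and not actively searching are outside the labor force — including those who want a job but have given up searching).
Civilian working-age population = 1,199.06 + 681.23 = 1,880.29 thousand.
Unemployment rate = 72.24 / 1,199.06 = 6.02%.
Labor force participation rate = 1,199.06 / 1,880.29 = 63.77%.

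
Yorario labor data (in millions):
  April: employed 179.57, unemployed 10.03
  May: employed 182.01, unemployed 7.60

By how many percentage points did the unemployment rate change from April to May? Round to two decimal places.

The unemployment rate changed by −1.28 percentage points.

April: labor force = 179.57 + 10.03 = 189.60; u = 10.03/189.60 = 5.29%.
May: labor force = 182.01 + 7.60 = 189.61; u = 7.60/189.61 = 4.01%.
Change = 4.01% − 5.29% = −1.28 pp.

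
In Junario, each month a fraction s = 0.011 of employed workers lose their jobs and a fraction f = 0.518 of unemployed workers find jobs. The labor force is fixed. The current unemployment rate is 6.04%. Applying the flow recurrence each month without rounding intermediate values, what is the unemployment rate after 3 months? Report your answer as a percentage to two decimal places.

Unemployment rate after three months ≈ 2.49%.

With a fixed labor force, u_{t+1} = u_t + s·(1−u_t) − f·u_t = u_t·(1−s−f) + s.
Here 1−s−f = 0.471 and s = 0.011.
u_1 = 0.060400 × 0.471 + 0.011 = 0.039448.
u_2 = 0.039448 × 0.471 + 0.011 = 0.029580.
u_3 = 0.029580 × 0.471 + 0.011 = 0.024932.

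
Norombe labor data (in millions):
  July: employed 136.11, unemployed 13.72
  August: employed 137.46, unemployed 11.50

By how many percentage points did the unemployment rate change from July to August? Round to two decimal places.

July: labor force = 136.11 + 13.72 = 149.83; u = 13.72/149.83 = 9.16%.
August: labor force = 137.46 + 11.50 = 148.96; u = 11.50/148.96 = 7.72%.
Change = 7.72% − 9.16% = −1.44 pp.

The unemployment rate changed by −1.44 percentage points.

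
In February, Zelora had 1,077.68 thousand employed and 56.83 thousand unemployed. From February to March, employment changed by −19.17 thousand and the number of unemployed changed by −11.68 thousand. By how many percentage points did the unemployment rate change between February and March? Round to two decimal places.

The unemployment rate changed by −0.92 percentage points.

February: labor force = 1,077.68 + 56.83 = 1,134.51; u = 56.83/1,134.51 = 5.01%.
March: labor force = 1,058.51 + 45.15 = 1,103.66; u = 45.15/1,103.66 = 4.09%.
Change = 4.09% − 5.01% = −0.92 pp.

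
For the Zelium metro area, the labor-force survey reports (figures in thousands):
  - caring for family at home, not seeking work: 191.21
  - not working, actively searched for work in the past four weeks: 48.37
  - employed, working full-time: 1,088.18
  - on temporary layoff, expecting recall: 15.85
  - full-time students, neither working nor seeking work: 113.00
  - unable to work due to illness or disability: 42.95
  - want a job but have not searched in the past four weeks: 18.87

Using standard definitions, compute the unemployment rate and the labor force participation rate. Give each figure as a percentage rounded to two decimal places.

Unemployment rate ≈ 5.57%; labor force participation rate ≈ 75.89%.

Employed = 1,088.18 thousand.
Unemployed = 48.37 + 15.85 = 64.22 thousand (jobless and actively searching, or on temporary layoff).
Labor force = 1,088.18 + 64.22 = 1,152.40 thousand.
Not in labor force = 191.21 + 113.00 + 42.95 + 18.87 = 366.03 thousand (those not working and not actively searching are outside the labor force — including those who want a job but have given up searching).
Civilian working-age population = 1,152.40 + 366.03 = 1,518.43 thousand.
Unemployment rate = 64.22 / 1,152.40 = 5.57%.
Labor force participation rate = 1,152.40 / 1,518.43 = 75.89%.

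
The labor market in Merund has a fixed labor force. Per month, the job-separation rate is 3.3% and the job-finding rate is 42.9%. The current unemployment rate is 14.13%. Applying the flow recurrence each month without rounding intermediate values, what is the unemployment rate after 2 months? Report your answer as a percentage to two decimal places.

With a fixed labor force, u_{t+1} = u_t + s·(1−u_t) − f·u_t = u_t·(1−s−f) + s.
Here 1−s−f = 0.538 and s = 0.033.
u_1 = 0.141300 × 0.538 + 0.033 = 0.109019.
u_2 = 0.109019 × 0.538 + 0.033 = 0.091652.

Unemployment rate after two months ≈ 9.17%.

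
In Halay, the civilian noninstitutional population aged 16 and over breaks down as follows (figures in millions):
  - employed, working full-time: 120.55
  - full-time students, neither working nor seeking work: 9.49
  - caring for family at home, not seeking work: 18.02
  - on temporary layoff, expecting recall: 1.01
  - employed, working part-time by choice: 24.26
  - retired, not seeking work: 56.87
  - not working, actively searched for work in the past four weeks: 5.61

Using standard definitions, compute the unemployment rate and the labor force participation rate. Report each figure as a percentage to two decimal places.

Employed = 120.55 + 24.26 = 144.81 million.
Unemployed = 1.01 + 5.61 = 6.62 million (jobless and actively searching, or on temporary layoff).
Labor force = 144.81 + 6.62 = 151.43 million.
Not in labor force = 9.49 + 18.02 + 56.87 = 84.38 million (those not working and not actively searching are outside the labor force).
Civilian working-age population = 151.43 + 84.38 = 235.81 million.
Unemployment rate = 6.62 / 151.43 = 4.37%.
Labor force participation rate = 151.43 / 235.81 = 64.22%.

Unemployment rate ≈ 4.37%; labor force participation rate ≈ 64.22%.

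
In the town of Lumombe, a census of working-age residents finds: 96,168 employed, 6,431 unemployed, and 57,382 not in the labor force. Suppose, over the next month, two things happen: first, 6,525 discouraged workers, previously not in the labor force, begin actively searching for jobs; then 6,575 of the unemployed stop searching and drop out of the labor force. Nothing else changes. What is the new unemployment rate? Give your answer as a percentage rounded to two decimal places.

New unemployment rate ≈ 6.22%.

Initially, labor force = 96,168 + 6,431 = 102,599, so u = 6,431/102,599 = 6.27%.
After the first change, unemployed and labor force both rise by 6,525 → E = 96,168, U = 12,956, labor force = 109,124.
After the second change, unemployed and labor force both fall by 6,575 → E = 96,168, U = 6,381, labor force = 102,549.
New unemployment rate = 6,381 / 102,549 = 6.22%.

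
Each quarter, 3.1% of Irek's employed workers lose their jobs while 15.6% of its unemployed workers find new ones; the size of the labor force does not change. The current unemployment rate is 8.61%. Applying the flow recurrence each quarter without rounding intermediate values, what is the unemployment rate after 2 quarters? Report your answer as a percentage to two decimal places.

Unemployment rate after two quarters ≈ 11.31%.

With a fixed labor force, u_{t+1} = u_t + s·(1−u_t) − f·u_t = u_t·(1−s−f) + s.
Here 1−s−f = 0.813 and s = 0.031.
u_1 = 0.086100 × 0.813 + 0.031 = 0.100999.
u_2 = 0.100999 × 0.813 + 0.031 = 0.113112.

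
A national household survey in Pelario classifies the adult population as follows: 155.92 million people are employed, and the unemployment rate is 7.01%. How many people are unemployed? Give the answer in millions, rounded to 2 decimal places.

Let U be the number unemployed. The labor force is E + U, and U/(E+U) = 0.0701.
So U = 0.0701 × 155.92 / (1 − 0.0701) = 10.9300 / 0.9299 ≈ 11.75 million.

About 11.75 million are unemployed.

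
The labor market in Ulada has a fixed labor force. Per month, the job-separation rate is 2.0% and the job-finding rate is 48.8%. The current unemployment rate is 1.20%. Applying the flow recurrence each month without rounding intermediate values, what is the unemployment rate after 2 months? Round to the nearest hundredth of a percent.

With a fixed labor force, u_{t+1} = u_t + s·(1−u_t) − f·u_t = u_t·(1−s−f) + s.
Here 1−s−f = 0.492 and s = 0.020.
u_1 = 0.012000 × 0.492 + 0.020 = 0.025904.
u_2 = 0.025904 × 0.492 + 0.020 = 0.032745.

Unemployment rate after two months ≈ 3.27%.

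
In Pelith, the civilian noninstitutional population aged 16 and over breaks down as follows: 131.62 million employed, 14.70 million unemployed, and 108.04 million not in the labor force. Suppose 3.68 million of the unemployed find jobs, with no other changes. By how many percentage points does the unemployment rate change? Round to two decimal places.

The unemployment rate changes by −2.52 percentage points.

Initially, labor force = 131.62 + 14.70 = 146.32 million, so u = 14.70/146.32 = 10.05%.
After the change, unemployed falls and employed rises by 3.68; labor force unchanged → E = 135.30, U = 11.02, labor force = 146.32 million.
New unemployment rate = 11.02 / 146.32 = 7.53%.
Change = 7.53% − 10.05% = −2.52 percentage points.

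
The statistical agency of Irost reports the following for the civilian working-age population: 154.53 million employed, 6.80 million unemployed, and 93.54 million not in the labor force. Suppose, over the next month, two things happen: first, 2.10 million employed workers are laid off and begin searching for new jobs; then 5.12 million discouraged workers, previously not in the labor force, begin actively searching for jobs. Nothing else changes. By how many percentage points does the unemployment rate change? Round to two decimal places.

The unemployment rate changes by +4.21 percentage points.

Initially, labor force = 154.53 + 6.80 = 161.33 million, so u = 6.80/161.33 = 4.21%.
After the first change, employed falls and unemployed rises by 2.10; labor force unchanged → E = 152.43, U = 8.90, labor force = 161.33 million.
After the second change, unemployed and labor force both rise by 5.12 → E = 152.43, U = 14.02, labor force = 166.45 million.
New unemployment rate = 14.02 / 166.45 = 8.42%.
Change = 8.42% − 4.21% = +4.21 percentage points.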